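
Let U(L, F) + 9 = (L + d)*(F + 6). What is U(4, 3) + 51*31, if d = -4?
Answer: 1572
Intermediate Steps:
U(L, F) = -9 + (-4 + L)*(6 + F) (U(L, F) = -9 + (L - 4)*(F + 6) = -9 + (-4 + L)*(6 + F))
U(4, 3) + 51*31 = (-33 - 4*3 + 6*4 + 3*4) + 51*31 = (-33 - 12 + 24 + 12) + 1581 = -9 + 1581 = 1572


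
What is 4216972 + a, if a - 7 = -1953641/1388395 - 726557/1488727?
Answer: 8716243393437007513/2066941123165 ≈ 4.2170e+6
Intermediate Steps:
a = 10551401651133/2066941123165 (a = 7 + (-1953641/1388395 - 726557/1488727) = 7 - 3917186211022/2066941123165 = 10551401651133/2066941123165 ≈ 5.1048)
4216972 + a = 4216972 + 10551401651133/2066941123165 = 8716243393437007513/2066941123165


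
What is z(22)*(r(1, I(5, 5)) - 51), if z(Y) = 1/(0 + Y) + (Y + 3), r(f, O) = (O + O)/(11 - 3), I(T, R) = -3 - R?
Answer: -29203/22 ≈ -1327.4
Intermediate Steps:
r(f, O) = O/4 (r(f, O) = (2*O)/8 = (2*O)*(⅛) = O/4)
z(Y) = 3 + Y + 1/Y (z(Y) = 1/Y + (3 + Y) = 3 + Y + 1/Y)
z(22)*(r(1, I(5, 5)) - 51) = (3 + 22 + 1/22)*((-3 - 1*5)/4 - 51) = (3 + 22 + 1/22)*((-3 - 5)/4 - 51) = 551*((¼)*(-8) - 51)/22 = 551*(-2 - 51)/22 = (551/22)*(-53) = -29203/22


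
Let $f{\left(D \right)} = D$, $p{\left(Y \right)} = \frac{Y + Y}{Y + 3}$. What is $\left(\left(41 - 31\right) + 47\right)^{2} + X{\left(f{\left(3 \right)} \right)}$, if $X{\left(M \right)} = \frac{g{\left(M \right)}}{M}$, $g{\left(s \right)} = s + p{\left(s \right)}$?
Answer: $\frac{9751}{3} \approx 3250.3$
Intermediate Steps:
$p{\left(Y \right)} = \frac{2 Y}{3 + Y}$
$g{\left(s \right)} = s + \frac{2 s}{3 + s}$
$X{\left(M \right)} = \frac{5 + M}{3 + M}$ ($X{\left(M \right)} = \frac{M \frac{1}{3 + M} \left(5 + M\right)}{M} = \frac{5 + M}{3 + M}$)
$\left(\left(41 - 31\right) + 47\right)^{2} + X{\left(f{\left(3 \right)} \right)} = \left(\left(41 - 31\right) + 47\right)^{2} + \frac{5 + 3}{3 + 3} = \left(\left(41 - 31\right) + 47\right)^{2} + \frac{1}{6} \cdot 8 = \left(10 + 47\right)^{2} + \frac{1}{6} \cdot 8 = 57^{2} + \frac{4}{3} = 3249 + \frac{4}{3} = \frac{9751}{3}$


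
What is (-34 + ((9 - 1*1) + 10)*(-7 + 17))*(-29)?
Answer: -4234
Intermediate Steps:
(-34 + ((9 - 1*1) + 10)*(-7 + 17))*(-29) = (-34 + ((9 - 1) + 10)*10)*(-29) = (-34 + (8 + 10)*10)*(-29) = (-34 + 18*10)*(-29) = (-34 + 180)*(-29) = 146*(-29) = -4234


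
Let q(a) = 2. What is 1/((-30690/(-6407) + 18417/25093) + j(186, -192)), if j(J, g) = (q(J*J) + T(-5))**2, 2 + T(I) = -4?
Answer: 160770851/3460435505 ≈ 0.046460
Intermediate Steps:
T(I) = -6 (T(I) = -2 - 4 = -6)
j(J, g) = 16 (j(J, g) = (2 - 6)**2 = (-4)**2 = 16)
1/((-30690/(-6407) + 18417/25093) + j(186, -192)) = 1/((-30690/(-6407) + 18417/25093) + 16) = 1/((-30690*(-1/6407) + 18417*(1/25093)) + 16) = 1/((30690/6407 + 18417/25093) + 16) = 1/(888101889/160770851 + 16) = 1/(3460435505/160770851) = 160770851/3460435505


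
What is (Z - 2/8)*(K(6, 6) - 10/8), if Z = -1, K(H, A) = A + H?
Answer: -215/16 ≈ -13.438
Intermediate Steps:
(Z - 2/8)*(K(6, 6) - 10/8) = (-1 - 2/8)*((6 + 6) - 10/8) = (-1 - 2*⅛)*(12 - 10*⅛) = (-1 - ¼)*(12 - 5/4) = -5/4*43/4 = -215/16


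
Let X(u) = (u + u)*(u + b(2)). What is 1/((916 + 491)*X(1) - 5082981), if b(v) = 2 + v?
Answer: -1/5068911 ≈ -1.9728e-7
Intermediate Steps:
X(u) = 2*u*(4 + u) (X(u) = (u + u)*(u + (2 + 2)) = (2*u)*(u + 4) = (2*u)*(4 + u) = 2*u*(4 + u))
1/((916 + 491)*X(1) - 5082981) = 1/((916 + 491)*(2*1*(4 + 1)) - 5082981) = 1/(1407*(2*1*5) - 5082981) = 1/(1407*10 - 5082981) = 1/(14070 - 5082981) = 1/(-5068911) = -1/5068911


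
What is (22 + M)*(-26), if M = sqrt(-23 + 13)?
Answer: -572 - 26*I*sqrt(10) ≈ -572.0 - 82.219*I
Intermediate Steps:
M = I*sqrt(10) (M = sqrt(-10) = I*sqrt(10) ≈ 3.1623*I)
(22 + M)*(-26) = (22 + I*sqrt(10))*(-26) = -572 - 26*I*sqrt(10)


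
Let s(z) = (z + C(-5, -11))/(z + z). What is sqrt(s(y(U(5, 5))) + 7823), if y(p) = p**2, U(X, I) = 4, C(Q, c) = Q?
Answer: sqrt(500694)/8 ≈ 88.450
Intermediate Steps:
s(z) = (-5 + z)/(2*z) (s(z) = (z - 5)/(z + z) = (-5 + z)/((2*z)) = (-5 + z)*(1/(2*z)) = (-5 + z)/(2*z))
sqrt(s(y(U(5, 5))) + 7823) = sqrt((-5 + 4**2)/(2*(4**2)) + 7823) = sqrt((1/2)*(-5 + 16)/16 + 7823) = sqrt((1/2)*(1/16)*11 + 7823) = sqrt(11/32 + 7823) = sqrt(250347/32) = sqrt(500694)/8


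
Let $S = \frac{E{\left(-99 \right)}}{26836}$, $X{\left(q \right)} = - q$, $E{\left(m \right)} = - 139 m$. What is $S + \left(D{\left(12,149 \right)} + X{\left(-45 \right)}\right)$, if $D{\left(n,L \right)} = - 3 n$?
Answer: $\frac{255285}{26836} \approx 9.5128$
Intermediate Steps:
$S = \frac{13761}{26836}$ ($S = \frac{\left(-139\right) \left(-99\right)}{26836} = 13761 \cdot \frac{1}{26836} = \frac{13761}{26836} \approx 0.51278$)
$S + \left(D{\left(12,149 \right)} + X{\left(-45 \right)}\right) = \frac{13761}{26836} - -9 = \frac{13761}{26836} + \left(-36 + 45\right) = \frac{13761}{26836} + 9 = \frac{255285}{26836}$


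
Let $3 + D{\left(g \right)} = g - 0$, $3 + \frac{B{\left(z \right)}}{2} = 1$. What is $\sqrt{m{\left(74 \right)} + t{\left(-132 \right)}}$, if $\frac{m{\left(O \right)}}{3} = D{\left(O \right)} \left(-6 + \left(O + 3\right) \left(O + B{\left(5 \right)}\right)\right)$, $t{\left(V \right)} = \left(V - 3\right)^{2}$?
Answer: $\sqrt{1165017} \approx 1079.4$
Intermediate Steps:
$B{\left(z \right)} = -4$ ($B{\left(z \right)} = -6 + 2 \cdot 1 = -6 + 2 = -4$)
$D{\left(g \right)} = -3 + g$ ($D{\left(g \right)} = -3 + \left(g - 0\right) = -3 + \left(g + 0\right) = -3 + g$)
$t{\left(V \right)} = \left(-3 + V\right)^{2}$
$m{\left(O \right)} = 3 \left(-6 + \left(-4 + O\right) \left(3 + O\right)\right) \left(-3 + O\right)$ ($m{\left(O \right)} = 3 \left(-3 + O\right) \left(-6 + \left(O + 3\right) \left(O - 4\right)\right) = 3 \left(-3 + O\right) \left(-6 + \left(3 + O\right) \left(-4 + O\right)\right) = 3 \left(-3 + O\right) \left(-6 + \left(-4 + O\right) \left(3 + O\right)\right) = 3 \left(-6 + \left(-4 + O\right) \left(3 + O\right)\right) \left(-3 + O\right)$)
$\sqrt{m{\left(74 \right)} + t{\left(-132 \right)}} = \sqrt{3 \left(-3 + 74\right) \left(-18 + 74^{2} - 74\right) + \left(-3 - 132\right)^{2}} = \sqrt{3 \cdot 71 \left(-18 + 5476 - 74\right) + \left(-135\right)^{2}} = \sqrt{3 \cdot 71 \cdot 5384 + 18225} = \sqrt{1146792 + 18225} = \sqrt{1165017}$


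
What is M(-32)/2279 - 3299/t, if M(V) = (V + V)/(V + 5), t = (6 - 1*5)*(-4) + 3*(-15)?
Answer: 203000503/3015117 ≈ 67.328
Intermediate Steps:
t = -49 (t = (6 - 5)*(-4) - 45 = 1*(-4) - 45 = -4 - 45 = -49)
M(V) = 2*V/(5 + V) (M(V) = (2*V)/(5 + V) = 2*V/(5 + V))
M(-32)/2279 - 3299/t = (2*(-32)/(5 - 32))/2279 - 3299/(-49) = (2*(-32)/(-27))*(1/2279) - 3299*(-1/49) = (2*(-32)*(-1/27))*(1/2279) + 3299/49 = (64/27)*(1/2279) + 3299/49 = 64/61533 + 3299/49 = 203000503/3015117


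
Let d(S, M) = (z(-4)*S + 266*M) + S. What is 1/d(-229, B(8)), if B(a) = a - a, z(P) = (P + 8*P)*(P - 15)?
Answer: -1/156865 ≈ -6.3749e-6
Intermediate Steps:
z(P) = 9*P*(-15 + P) (z(P) = (9*P)*(-15 + P) = 9*P*(-15 + P))
B(a) = 0
d(S, M) = 266*M + 685*S (d(S, M) = ((9*(-4)*(-15 - 4))*S + 266*M) + S = ((9*(-4)*(-19))*S + 266*M) + S = (684*S + 266*M) + S = (266*M + 684*S) + S = 266*M + 685*S)
1/d(-229, B(8)) = 1/(266*0 + 685*(-229)) = 1/(0 - 156865) = 1/(-156865) = -1/156865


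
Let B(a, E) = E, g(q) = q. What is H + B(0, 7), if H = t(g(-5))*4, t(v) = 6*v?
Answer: -113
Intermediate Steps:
H = -120 (H = (6*(-5))*4 = -30*4 = -120)
H + B(0, 7) = -120 + 7 = -113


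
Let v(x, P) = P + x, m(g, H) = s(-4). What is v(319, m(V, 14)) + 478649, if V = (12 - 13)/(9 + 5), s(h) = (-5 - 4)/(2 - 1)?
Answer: 478959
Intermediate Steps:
s(h) = -9 (s(h) = -9/1 = -9*1 = -9)
V = -1/14 ≈ -0.071429
m(g, H) = -9
v(319, m(V, 14)) + 478649 = (-9 + 319) + 478649 = 310 + 478649 = 478959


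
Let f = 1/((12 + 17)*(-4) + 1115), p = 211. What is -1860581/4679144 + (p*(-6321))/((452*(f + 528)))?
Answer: -1669518577039303/278897799911656 ≈ -5.9861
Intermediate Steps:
f = 1/999 (f = 1/(29*(-4) + 1115) = 1/(-116 + 1115) = 1/999 ≈ 0.0010010)
-1860581/4679144 + (p*(-6321))/((452*(f + 528))) = -1860581/4679144 + (211*(-6321))/((452*(1/999 + 528))) = -1860581*1/4679144 - 1333731/(452*(527473/999)) = -1860581/4679144 - 1333731/238417796/999 = -1860581/4679144 - 1333731*999/238417796 = -1860581/4679144 - 1332397269/238417796 = -1669518577039303/278897799911656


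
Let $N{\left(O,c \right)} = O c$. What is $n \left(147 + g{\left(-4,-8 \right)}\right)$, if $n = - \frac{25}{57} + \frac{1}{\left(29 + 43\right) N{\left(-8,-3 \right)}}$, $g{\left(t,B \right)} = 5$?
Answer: $- \frac{14381}{216} \approx -66.579$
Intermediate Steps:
$n = - \frac{14381}{32832}$ ($n = - \frac{25}{57} + \frac{1}{\left(29 + 43\right) \left(\left(-8\right) \left(-3\right)\right)} = \left(-25\right) \frac{1}{57} + \frac{1}{72 \cdot 24} = - \frac{25}{57} + \frac{1}{72} \cdot \frac{1}{24} = - \frac{25}{57} + \frac{1}{1728} = - \frac{14381}{32832} \approx -0.43802$)
$n \left(147 + g{\left(-4,-8 \right)}\right) = - \frac{14381 \left(147 + 5\right)}{32832} = \left(- \frac{14381}{32832}\right) 152 = - \frac{14381}{216}$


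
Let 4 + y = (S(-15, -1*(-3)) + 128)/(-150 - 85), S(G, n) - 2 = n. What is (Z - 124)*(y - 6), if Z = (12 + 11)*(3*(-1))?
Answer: 479219/235 ≈ 2039.2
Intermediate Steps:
S(G, n) = 2 + n
Z = -69 (Z = 23*(-3) = -69)
y = -1073/235 (y = -4 + ((2 - 1*(-3)) + 128)/(-150 - 85) = -4 + ((2 + 3) + 128)/(-235) = -4 + (5 + 128)*(-1/235) = -4 + 133*(-1/235) = -4 - 133/235 = -1073/235 ≈ -4.5660)
(Z - 124)*(y - 6) = (-69 - 124)*(-1073/235 - 6) = -193*(-2483/235) = 479219/235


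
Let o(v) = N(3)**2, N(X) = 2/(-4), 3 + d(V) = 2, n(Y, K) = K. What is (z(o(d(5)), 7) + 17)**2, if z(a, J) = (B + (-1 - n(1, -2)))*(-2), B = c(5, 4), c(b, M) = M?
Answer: 49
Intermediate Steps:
B = 4
d(V) = -1 (d(V) = -3 + 2 = -1)
N(X) = -1/2 (N(X) = 2*(-1/4) = -1/2)
o(v) = 1/4 (o(v) = (-1/2)**2 = 1/4)
z(a, J) = -10 (z(a, J) = (4 + (-1 - 1*(-2)))*(-2) = (4 + (-1 + 2))*(-2) = (4 + 1)*(-2) = 5*(-2) = -10)
(z(o(d(5)), 7) + 17)**2 = (-10 + 17)**2 = 7**2 = 49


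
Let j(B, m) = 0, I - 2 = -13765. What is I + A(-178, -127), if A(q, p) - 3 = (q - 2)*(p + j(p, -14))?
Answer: 9100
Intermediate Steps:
I = -13763 (I = 2 - 13765 = -13763)
A(q, p) = 3 + p*(-2 + q) (A(q, p) = 3 + (q - 2)*(p + 0) = 3 + (-2 + q)*p = 3 + p*(-2 + q))
I + A(-178, -127) = -13763 + (3 - 2*(-127) - 127*(-178)) = -13763 + (3 + 254 + 22606) = -13763 + 22863 = 9100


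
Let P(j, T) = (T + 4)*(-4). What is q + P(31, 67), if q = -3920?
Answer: -4204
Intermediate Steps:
P(j, T) = -16 - 4*T (P(j, T) = (4 + T)*(-4) = -16 - 4*T)
q + P(31, 67) = -3920 + (-16 - 4*67) = -3920 + (-16 - 268) = -3920 - 284 = -4204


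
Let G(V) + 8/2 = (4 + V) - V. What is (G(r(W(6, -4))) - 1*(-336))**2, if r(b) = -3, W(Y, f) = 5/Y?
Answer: 112896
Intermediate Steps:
G(V) = 0 (G(V) = -4 + ((4 + V) - V) = -4 + 4 = 0)
(G(r(W(6, -4))) - 1*(-336))**2 = (0 - 1*(-336))**2 = (0 + 336)**2 = 336**2 = 112896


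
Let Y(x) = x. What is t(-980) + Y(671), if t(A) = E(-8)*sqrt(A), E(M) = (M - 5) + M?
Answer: 671 - 294*I*sqrt(5) ≈ 671.0 - 657.4*I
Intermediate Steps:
E(M) = -5 + 2*M (E(M) = (-5 + M) + M = -5 + 2*M)
t(A) = -21*sqrt(A) (t(A) = (-5 + 2*(-8))*sqrt(A) = (-5 - 16)*sqrt(A) = -21*sqrt(A))
t(-980) + Y(671) = -294*I*sqrt(5) + 671 = 671 - 294*I*sqrt(5)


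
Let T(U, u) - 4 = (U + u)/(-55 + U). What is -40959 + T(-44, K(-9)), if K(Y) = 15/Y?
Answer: -12163498/297 ≈ -40955.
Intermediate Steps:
T(U, u) = 4 + (U + u)/(-55 + U)
-40959 + T(-44, K(-9)) = -40959 + (-220 + 15/(-9) + 5*(-44))/(-55 - 44) = -40959 + (-220 + 15*(-⅑) - 220)/(-99) = -40959 - (-220 - 5/3 - 220)/99 = -40959 - 1/99*(-1325/3) = -40959 + 1325/297 = -12163498/297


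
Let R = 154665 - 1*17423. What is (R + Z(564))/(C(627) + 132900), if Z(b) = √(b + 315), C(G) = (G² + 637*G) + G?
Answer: 137242/926055 + √879/926055 ≈ 0.14823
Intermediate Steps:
R = 137242 (R = 154665 - 17423 = 137242)
C(G) = G² + 638*G
Z(b) = √(315 + b)
(R + Z(564))/(C(627) + 132900) = (137242 + √(315 + 564))/(627*(638 + 627) + 132900) = (137242 + √879)/(627*1265 + 132900) = (137242 + √879)/(793155 + 132900) = (137242 + √879)/926055 = (137242 + √879)*(1/926055) = 137242/926055 + √879/926055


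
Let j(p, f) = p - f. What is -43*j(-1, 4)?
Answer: 215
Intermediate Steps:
-43*j(-1, 4) = -43*(-1 - 1*4) = -43*(-1 - 4) = -43*(-5) = 215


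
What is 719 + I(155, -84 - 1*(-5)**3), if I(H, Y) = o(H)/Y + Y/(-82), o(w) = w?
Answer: 59227/82 ≈ 722.28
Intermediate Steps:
I(H, Y) = -Y/82 + H/Y (I(H, Y) = H/Y + Y/(-82) = H/Y + Y*(-1/82) = H/Y - Y/82 = -Y/82 + H/Y)
719 + I(155, -84 - 1*(-5)**3) = 719 + (-(-84 - 1*(-5)**3)/82 + 155/(-84 - 1*(-5)**3)) = 719 + (-(-84 - 1*(-125))/82 + 155/(-84 - 1*(-125))) = 719 + (-(-84 + 125)/82 + 155/(-84 + 125)) = 719 + (-1/82*41 + 155/41) = 719 + (-1/2 + 155*(1/41)) = 719 + (-1/2 + 155/41) = 719 + 269/82 = 59227/82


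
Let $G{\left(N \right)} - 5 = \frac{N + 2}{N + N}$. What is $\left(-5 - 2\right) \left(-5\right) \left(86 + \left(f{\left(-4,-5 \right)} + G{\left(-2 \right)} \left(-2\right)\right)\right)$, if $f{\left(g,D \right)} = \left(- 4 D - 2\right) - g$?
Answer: $3430$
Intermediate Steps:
$G{\left(N \right)} = 5 + \frac{2 + N}{2 N}$ ($G{\left(N \right)} = 5 + \frac{N + 2}{N + N} = 5 + \frac{2 + N}{2 N}$)
$f{\left(g,D \right)} = -2 - g - 4 D$ ($f{\left(g,D \right)} = \left(-2 - 4 D\right) - g = -2 - g - 4 D$)
$\left(-5 - 2\right) \left(-5\right) \left(86 + \left(f{\left(-4,-5 \right)} + G{\left(-2 \right)} \left(-2\right)\right)\right) = \left(-5 - 2\right) \left(-5\right) \left(86 + \left(\left(-2 - -4 - -20\right) + \left(\frac{11}{2} + \frac{1}{-2}\right) \left(-2\right)\right)\right) = \left(-7\right) \left(-5\right) \left(86 + \left(\left(-2 + 4 + 20\right) + \left(\frac{11}{2} - \frac{1}{2}\right) \left(-2\right)\right)\right) = 35 \left(86 + \left(22 + 5 \left(-2\right)\right)\right) = 35 \left(86 + \left(22 - 10\right)\right) = 35 \left(86 + 12\right) = 35 \cdot 98 = 3430$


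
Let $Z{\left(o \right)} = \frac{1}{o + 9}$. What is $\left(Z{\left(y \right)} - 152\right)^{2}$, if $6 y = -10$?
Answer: $\frac{11162281}{484} \approx 23063.0$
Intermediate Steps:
$y = - \frac{5}{3}$ ($y = \frac{1}{6} \left(-10\right) = - \frac{5}{3} \approx -1.6667$)
$Z{\left(o \right)} = \frac{1}{9 + o}$
$\left(Z{\left(y \right)} - 152\right)^{2} = \left(\frac{1}{9 - \frac{5}{3}} - 152\right)^{2} = \left(\frac{1}{\frac{22}{3}} - 152\right)^{2} = \left(\frac{3}{22} - 152\right)^{2} = \left(- \frac{3341}{22}\right)^{2} = \frac{11162281}{484}$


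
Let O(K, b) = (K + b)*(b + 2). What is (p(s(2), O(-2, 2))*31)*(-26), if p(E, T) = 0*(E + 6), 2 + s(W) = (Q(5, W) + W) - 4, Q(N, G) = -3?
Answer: 0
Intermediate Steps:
O(K, b) = (2 + b)*(K + b) (O(K, b) = (K + b)*(2 + b) = (2 + b)*(K + b))
s(W) = -9 + W (s(W) = -2 + ((-3 + W) - 4) = -2 + (-7 + W) = -9 + W)
p(E, T) = 0 (p(E, T) = 0*(6 + E) = 0)
(p(s(2), O(-2, 2))*31)*(-26) = (0*31)*(-26) = 0*(-26) = 0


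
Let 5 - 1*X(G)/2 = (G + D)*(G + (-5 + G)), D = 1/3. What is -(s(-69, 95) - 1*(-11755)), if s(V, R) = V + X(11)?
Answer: -33932/3 ≈ -11311.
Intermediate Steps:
D = 1/3 ≈ 0.33333
X(G) = 10 - 2*(-5 + 2*G)*(1/3 + G) (X(G) = 10 - 2*(G + 1/3)*(G + (-5 + G)) = 10 - 2*(1/3 + G)*(-5 + 2*G) = 10 - 2*(-5 + 2*G)*(1/3 + G))
s(V, R) = -1126/3 + V (s(V, R) = V + (40/3 - 4*11**2 + (26/3)*11) = V + (40/3 - 4*121 + 286/3) = V + (40/3 - 484 + 286/3) = V - 1126/3 = -1126/3 + V)
-(s(-69, 95) - 1*(-11755)) = -((-1126/3 - 69) - 1*(-11755)) = -(-1333/3 + 11755) = -1*33932/3 = -33932/3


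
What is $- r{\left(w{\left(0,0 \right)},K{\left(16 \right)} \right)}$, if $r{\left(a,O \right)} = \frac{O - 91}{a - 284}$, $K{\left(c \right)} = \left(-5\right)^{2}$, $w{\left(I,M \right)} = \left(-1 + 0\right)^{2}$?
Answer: $- \frac{66}{283} \approx -0.23322$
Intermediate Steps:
$w{\left(I,M \right)} = 1$ ($w{\left(I,M \right)} = \left(-1\right)^{2} = 1$)
$K{\left(c \right)} = 25$
$r{\left(a,O \right)} = \frac{-91 + O}{-284 + a}$
$- r{\left(w{\left(0,0 \right)},K{\left(16 \right)} \right)} = - \frac{-91 + 25}{-284 + 1} = - \frac{-66}{-283} = - \frac{\left(-1\right) \left(-66\right)}{283} = \left(-1\right) \frac{66}{283} = - \frac{66}{283}$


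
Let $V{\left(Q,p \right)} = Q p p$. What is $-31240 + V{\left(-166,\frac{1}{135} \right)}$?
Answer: $- \frac{569349166}{18225} \approx -31240.0$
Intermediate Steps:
$V{\left(Q,p \right)} = Q p^{2}$
$-31240 + V{\left(-166,\frac{1}{135} \right)} = -31240 - 166 \left(\frac{1}{135}\right)^{2} = -31240 - \frac{166}{18225} = - \frac{569349166}{18225}$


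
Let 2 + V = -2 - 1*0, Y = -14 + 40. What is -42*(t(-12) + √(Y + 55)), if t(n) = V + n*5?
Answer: 2310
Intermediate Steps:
Y = 26
V = -4 (V = -2 + (-2 - 1*0) = -2 + (-2 + 0) = -2 - 2 = -4)
t(n) = -4 + 5*n (t(n) = -4 + n*5 = -4 + 5*n)
-42*(t(-12) + √(Y + 55)) = -42*((-4 + 5*(-12)) + √(26 + 55)) = -42*((-4 - 60) + √81) = -42*(-64 + 9) = -42*(-55) = 2310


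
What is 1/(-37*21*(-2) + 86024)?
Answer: 1/87578 ≈ 1.1418e-5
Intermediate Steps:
1/(-37*21*(-2) + 86024) = 1/(-777*(-2) + 86024) = 1/(1554 + 86024) = 1/87578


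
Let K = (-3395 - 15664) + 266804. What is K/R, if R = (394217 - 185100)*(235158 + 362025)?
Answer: 247745/124881117411 ≈ 1.9838e-6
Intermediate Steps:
R = 124881117411 (R = 209117*597183 = 124881117411)
K = 247745 (K = -19059 + 266804 = 247745)
K/R = 247745/124881117411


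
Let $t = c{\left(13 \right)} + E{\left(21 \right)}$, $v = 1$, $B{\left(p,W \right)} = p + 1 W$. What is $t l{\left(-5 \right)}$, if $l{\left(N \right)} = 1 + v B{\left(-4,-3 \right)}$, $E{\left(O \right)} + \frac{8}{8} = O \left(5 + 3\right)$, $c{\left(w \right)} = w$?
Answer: $-1080$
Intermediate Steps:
$B{\left(p,W \right)} = W + p$ ($B{\left(p,W \right)} = p + W = W + p$)
$E{\left(O \right)} = -1 + 8 O$ ($E{\left(O \right)} = -1 + O \left(5 + 3\right) = -1 + O 8 = -1 + 8 O$)
$t = 180$ ($t = 13 + \left(-1 + 8 \cdot 21\right) = 13 + \left(-1 + 168\right) = 13 + 167 = 180$)
$l{\left(N \right)} = -6$ ($l{\left(N \right)} = 1 + 1 \left(-3 - 4\right) = 1 + 1 \left(-7\right) = 1 - 7 = -6$)
$t l{\left(-5 \right)} = 180 \left(-6\right) = -1080$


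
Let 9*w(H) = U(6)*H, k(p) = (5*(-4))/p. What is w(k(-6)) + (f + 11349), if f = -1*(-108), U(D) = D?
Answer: 103133/9 ≈ 11459.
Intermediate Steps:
f = 108
k(p) = -20/p
w(H) = 2*H/3 (w(H) = (6*H)/9 = 2*H/3)
w(k(-6)) + (f + 11349) = 2*(-20/(-6))/3 + (108 + 11349) = 2*(-20*(-1/6))/3 + 11457 = (2/3)*(10/3) + 11457 = 20/9 + 11457 = 103133/9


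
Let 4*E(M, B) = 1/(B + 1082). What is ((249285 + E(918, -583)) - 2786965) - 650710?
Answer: -6364026439/1996 ≈ -3.1884e+6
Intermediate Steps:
E(M, B) = 1/(4*(1082 + B)) (E(M, B) = 1/(4*(B + 1082)) = 1/(4*(1082 + B)))
((249285 + E(918, -583)) - 2786965) - 650710 = ((249285 + 1/(4*(1082 - 583))) - 2786965) - 650710 = ((249285 + (1/4)/499) - 2786965) - 650710 = ((249285 + (1/4)*(1/499)) - 2786965) - 650710 = ((249285 + 1/1996) - 2786965) - 650710 = (497572861/1996 - 2786965) - 650710 = -5065209279/1996 - 650710 = -6364026439/1996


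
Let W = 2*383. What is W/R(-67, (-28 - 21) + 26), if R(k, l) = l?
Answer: -766/23 ≈ -33.304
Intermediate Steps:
W = 766
W/R(-67, (-28 - 21) + 26) = 766/((-28 - 21) + 26) = 766/(-49 + 26) = 766/(-23) = 766*(-1/23) = -766/23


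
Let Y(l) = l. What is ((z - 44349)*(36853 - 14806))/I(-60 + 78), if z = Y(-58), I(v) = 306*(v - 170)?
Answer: 326347043/15504 ≈ 21049.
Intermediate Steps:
I(v) = -52020 + 306*v (I(v) = 306*(-170 + v) = -52020 + 306*v)
z = -58
((z - 44349)*(36853 - 14806))/I(-60 + 78) = ((-58 - 44349)*(36853 - 14806))/(-52020 + 306*(-60 + 78)) = (-44407*22047)/(-52020 + 306*18) = -979041129/(-52020 + 5508) = -979041129/(-46512) = -979041129*(-1/46512) = 326347043/15504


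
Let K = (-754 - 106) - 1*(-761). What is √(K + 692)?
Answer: √593 ≈ 24.352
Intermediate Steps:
K = -99 (K = -860 + 761 = -99)
√(K + 692) = √(-99 + 692) = √593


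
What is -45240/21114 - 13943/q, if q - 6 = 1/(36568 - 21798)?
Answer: -42668494790/18344547 ≈ -2325.9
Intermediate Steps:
q = 88621/14770 (q = 6 + 1/(36568 - 21798) = 6 + 1/14770 = 88621/14770 ≈ 6.0001)
-45240/21114 - 13943/q = -45240/21114 - 13943/88621/14770 = -45240*1/21114 - 13943*14770/88621 = -7540/3519 - 205938110/88621 = -42668494790/18344547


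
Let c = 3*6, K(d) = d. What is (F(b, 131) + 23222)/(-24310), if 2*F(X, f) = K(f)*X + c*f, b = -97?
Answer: -7219/9724 ≈ -0.74239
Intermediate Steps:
c = 18
F(X, f) = 9*f + X*f/2 (F(X, f) = (f*X + 18*f)/2 = (X*f + 18*f)/2 = (18*f + X*f)/2 = 9*f + X*f/2)
(F(b, 131) + 23222)/(-24310) = ((½)*131*(18 - 97) + 23222)/(-24310) = ((½)*131*(-79) + 23222)*(-1/24310) = (-10349/2 + 23222)*(-1/24310) = (36095/2)*(-1/24310) = -7219/9724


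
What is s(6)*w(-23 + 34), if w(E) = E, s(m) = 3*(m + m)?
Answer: 396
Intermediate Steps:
s(m) = 6*m (s(m) = 3*(2*m) = 6*m)
s(6)*w(-23 + 34) = (6*6)*(-23 + 34) = 36*11 = 396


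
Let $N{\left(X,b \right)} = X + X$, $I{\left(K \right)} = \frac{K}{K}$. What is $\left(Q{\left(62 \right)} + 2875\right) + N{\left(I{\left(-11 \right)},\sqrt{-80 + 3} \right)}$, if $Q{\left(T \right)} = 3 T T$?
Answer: $14409$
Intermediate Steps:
$I{\left(K \right)} = 1$
$N{\left(X,b \right)} = 2 X$
$Q{\left(T \right)} = 3 T^{2}$
$\left(Q{\left(62 \right)} + 2875\right) + N{\left(I{\left(-11 \right)},\sqrt{-80 + 3} \right)} = \left(3 \cdot 62^{2} + 2875\right) + 2 \cdot 1 = \left(3 \cdot 3844 + 2875\right) + 2 = \left(11532 + 2875\right) + 2 = 14407 + 2 = 14409$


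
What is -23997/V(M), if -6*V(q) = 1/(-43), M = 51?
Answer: -6191226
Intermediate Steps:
V(q) = 1/258 (V(q) = -⅙/(-43) = -⅙*(-1/43) = 1/258)
-23997/V(M) = -23997/1/258 = -23997*258 = -6191226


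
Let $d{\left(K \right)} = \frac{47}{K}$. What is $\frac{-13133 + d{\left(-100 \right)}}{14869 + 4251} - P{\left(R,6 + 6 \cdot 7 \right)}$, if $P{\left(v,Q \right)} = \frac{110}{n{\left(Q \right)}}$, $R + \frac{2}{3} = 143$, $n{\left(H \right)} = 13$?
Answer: $- \frac{227393511}{24856000} \approx -9.1484$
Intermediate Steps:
$R = \frac{427}{3}$ ($R = - \frac{2}{3} + 143 = \frac{427}{3} \approx 142.33$)
$P{\left(v,Q \right)} = \frac{110}{13}$
$\frac{-13133 + d{\left(-100 \right)}}{14869 + 4251} - P{\left(R,6 + 6 \cdot 7 \right)} = \frac{-13133 + \frac{47}{-100}}{14869 + 4251} - \frac{110}{13} = \frac{-13133 + 47 \left(- \frac{1}{100}\right)}{19120} - \frac{110}{13} = \left(-13133 - \frac{47}{100}\right) \frac{1}{19120} - \frac{110}{13} = \left(- \frac{1313347}{100}\right) \frac{1}{19120} - \frac{110}{13} = - \frac{1313347}{1912000} - \frac{110}{13} = - \frac{227393511}{24856000}$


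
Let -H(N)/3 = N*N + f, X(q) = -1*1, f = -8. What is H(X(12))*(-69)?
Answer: -1449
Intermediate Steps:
X(q) = -1
H(N) = 24 - 3*N² (H(N) = -3*(N*N - 8) = -3*(N² - 8) = -3*(-8 + N²) = 24 - 3*N²)
H(X(12))*(-69) = (24 - 3*(-1)²)*(-69) = (24 - 3*1)*(-69) = (24 - 3)*(-69) = 21*(-69) = -1449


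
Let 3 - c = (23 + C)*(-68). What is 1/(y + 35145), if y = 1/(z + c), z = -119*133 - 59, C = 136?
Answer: 5071/178220294 ≈ 2.8454e-5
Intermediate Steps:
c = 10815 (c = 3 - (23 + 136)*(-68) = 3 - 159*(-68) = 3 - 1*(-10812) = 3 + 10812 = 10815)
z = -15886 (z = -15827 - 59 = -15886)
y = -1/5071 (y = 1/(-15886 + 10815) = 1/(-5071) = -1/5071 ≈ -0.00019720)
1/(y + 35145) = 1/(-1/5071 + 35145) = 1/(178220294/5071) = 5071/178220294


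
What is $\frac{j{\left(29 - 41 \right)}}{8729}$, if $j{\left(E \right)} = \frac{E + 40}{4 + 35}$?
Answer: $\frac{4}{48633} \approx 8.2249 \cdot 10^{-5}$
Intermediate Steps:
$j{\left(E \right)} = \frac{40}{39} + \frac{E}{39}$ ($j{\left(E \right)} = \frac{40 + E}{39} = \left(40 + E\right) \frac{1}{39} = \frac{40}{39} + \frac{E}{39}$)
$\frac{j{\left(29 - 41 \right)}}{8729} = \frac{\frac{40}{39} + \frac{29 - 41}{39}}{8729} = \left(\frac{40}{39} + \frac{29 - 41}{39}\right) \frac{1}{8729} = \left(\frac{40}{39} + \frac{1}{39} \left(-12\right)\right) \frac{1}{8729} = \left(\frac{40}{39} - \frac{4}{13}\right) \frac{1}{8729} = \frac{28}{39} \cdot \frac{1}{8729} = \frac{4}{48633}$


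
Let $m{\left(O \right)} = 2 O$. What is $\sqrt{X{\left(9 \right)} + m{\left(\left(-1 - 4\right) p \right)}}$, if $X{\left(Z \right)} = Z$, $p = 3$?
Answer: $i \sqrt{21} \approx 4.5826 i$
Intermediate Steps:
$\sqrt{X{\left(9 \right)} + m{\left(\left(-1 - 4\right) p \right)}} = \sqrt{9 + 2 \left(-1 - 4\right) 3} = \sqrt{9 + 2 \left(\left(-5\right) 3\right)} = \sqrt{9 + 2 \left(-15\right)} = \sqrt{9 - 30} = \sqrt{-21} = i \sqrt{21}$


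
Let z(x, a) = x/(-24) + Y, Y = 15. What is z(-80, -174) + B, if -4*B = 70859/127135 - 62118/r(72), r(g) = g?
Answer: 1427257147/6102480 ≈ 233.88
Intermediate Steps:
z(x, a) = 15 - x/24 (z(x, a) = x/(-24) + 15 = -x/24 + 15 = 15 - x/24)
B = 438459449/2034160 (B = -(70859/127135 - 62118/72)/4 = -(70859*(1/127135) - 62118*1/72)/4 = -(70859/127135 - 3451/4)/4 = -¼*(-438459449/508540) = 438459449/2034160 ≈ 215.55)
z(-80, -174) + B = (15 - 1/24*(-80)) + 438459449/2034160 = (15 + 10/3) + 438459449/2034160 = 55/3 + 438459449/2034160 = 1427257147/6102480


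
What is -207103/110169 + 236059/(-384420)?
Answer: -35206973077/14117055660 ≈ -2.4939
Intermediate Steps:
-207103/110169 + 236059/(-384420) = -207103*1/110169 + 236059*(-1/384420) = -207103/110169 - 236059/384420 = -35206973077/14117055660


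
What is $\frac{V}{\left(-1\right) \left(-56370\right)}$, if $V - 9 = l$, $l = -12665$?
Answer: $- \frac{6328}{28185} \approx -0.22452$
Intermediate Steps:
$V = -12656$ ($V = 9 - 12665 = -12656$)
$\frac{V}{\left(-1\right) \left(-56370\right)} = - \frac{12656}{\left(-1\right) \left(-56370\right)} = - \frac{12656}{56370} = \left(-12656\right) \frac{1}{56370} = - \frac{6328}{28185}$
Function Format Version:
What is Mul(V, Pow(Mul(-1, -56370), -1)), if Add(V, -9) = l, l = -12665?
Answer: Rational(-6328, 28185) ≈ -0.22452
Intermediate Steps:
V = -12656 (V = Add(9, -12665) = -12656)
Mul(V, Pow(Mul(-1, -56370), -1)) = Mul(-12656, Pow(Mul(-1, -56370), -1)) = Mul(-12656, Pow(56370, -1)) = Mul(-12656, Rational(1, 56370)) = Rational(-6328, 28185)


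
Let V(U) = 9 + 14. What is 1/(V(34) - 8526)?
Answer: -1/8503 ≈ -0.00011761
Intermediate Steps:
V(U) = 23
1/(V(34) - 8526) = 1/(23 - 8526) = 1/(-8503) = -1/8503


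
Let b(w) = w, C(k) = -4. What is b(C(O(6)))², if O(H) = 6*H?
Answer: 16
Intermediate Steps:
b(C(O(6)))² = (-4)² = 16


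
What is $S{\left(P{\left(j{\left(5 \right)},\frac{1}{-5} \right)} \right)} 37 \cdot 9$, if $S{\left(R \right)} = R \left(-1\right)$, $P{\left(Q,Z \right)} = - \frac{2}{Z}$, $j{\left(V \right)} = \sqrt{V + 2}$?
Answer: $-3330$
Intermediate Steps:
$j{\left(V \right)} = \sqrt{2 + V}$
$S{\left(R \right)} = - R$
$S{\left(P{\left(j{\left(5 \right)},\frac{1}{-5} \right)} \right)} 37 \cdot 9 = - \frac{-2}{\frac{1}{-5}} \cdot 37 \cdot 9 = - \frac{-2}{- \frac{1}{5}} \cdot 37 \cdot 9 = - \left(-2\right) \left(-5\right) 37 \cdot 9 = \left(-1\right) 10 \cdot 37 \cdot 9 = \left(-10\right) 37 \cdot 9 = \left(-370\right) 9 = -3330$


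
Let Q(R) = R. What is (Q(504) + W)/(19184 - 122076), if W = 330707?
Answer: -331211/102892 ≈ -3.2190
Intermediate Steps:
(Q(504) + W)/(19184 - 122076) = (504 + 330707)/(19184 - 122076) = 331211/(-102892) = 331211*(-1/102892) = -331211/102892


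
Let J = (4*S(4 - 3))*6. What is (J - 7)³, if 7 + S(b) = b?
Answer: -3442951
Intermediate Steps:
S(b) = -7 + b
J = -144 (J = (4*(-7 + (4 - 3)))*6 = (4*(-7 + 1))*6 = (4*(-6))*6 = -24*6 = -144)
(J - 7)³ = (-144 - 7)³ = (-151)³ = -3442951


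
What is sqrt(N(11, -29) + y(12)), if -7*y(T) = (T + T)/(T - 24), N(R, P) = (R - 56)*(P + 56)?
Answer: I*sqrt(59521)/7 ≈ 34.853*I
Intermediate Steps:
N(R, P) = (-56 + R)*(56 + P)
y(T) = -2*T/(7*(-24 + T)) (y(T) = -(T + T)/(7*(T - 24)) = -2*T/(7*(-24 + T)))
sqrt(N(11, -29) + y(12)) = sqrt((-3136 - 56*(-29) + 56*11 - 29*11) - 2*12/(-168 + 7*12)) = sqrt((-3136 + 1624 + 616 - 319) - 2*12/(-168 + 84)) = sqrt(-1215 - 2*12/(-84)) = sqrt(-1215 - 2*12*(-1/84)) = sqrt(-1215 + 2/7) = sqrt(-8503/7) = I*sqrt(59521)/7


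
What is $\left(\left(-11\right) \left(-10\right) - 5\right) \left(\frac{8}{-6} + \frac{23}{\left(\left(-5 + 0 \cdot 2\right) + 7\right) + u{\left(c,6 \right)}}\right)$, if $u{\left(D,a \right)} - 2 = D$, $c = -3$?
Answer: $2275$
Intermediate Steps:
$u{\left(D,a \right)} = 2 + D$
$\left(\left(-11\right) \left(-10\right) - 5\right) \left(\frac{8}{-6} + \frac{23}{\left(\left(-5 + 0 \cdot 2\right) + 7\right) + u{\left(c,6 \right)}}\right) = \left(\left(-11\right) \left(-10\right) - 5\right) \left(\frac{8}{-6} + \frac{23}{\left(\left(-5 + 0 \cdot 2\right) + 7\right) + \left(2 - 3\right)}\right) = \left(110 - 5\right) \left(8 \left(- \frac{1}{6}\right) + \frac{23}{\left(\left(-5 + 0\right) + 7\right) - 1}\right) = 105 \left(- \frac{4}{3} + \frac{23}{\left(-5 + 7\right) - 1}\right) = 105 \left(- \frac{4}{3} + \frac{23}{2 - 1}\right) = 105 \left(- \frac{4}{3} + \frac{23}{1}\right) = 105 \left(- \frac{4}{3} + 23 \cdot 1\right) = 105 \left(- \frac{4}{3} + 23\right) = 105 \cdot \frac{65}{3} = 2275$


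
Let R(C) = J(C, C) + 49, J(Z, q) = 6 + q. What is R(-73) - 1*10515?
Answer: -10533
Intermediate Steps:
R(C) = 55 + C (R(C) = (6 + C) + 49 = 55 + C)
R(-73) - 1*10515 = (55 - 73) - 1*10515 = -18 - 10515 = -10533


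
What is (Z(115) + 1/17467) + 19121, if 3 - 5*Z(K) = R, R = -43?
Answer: 1670736022/87335 ≈ 19130.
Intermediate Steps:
Z(K) = 46/5 (Z(K) = ⅗ - ⅕*(-43) = ⅗ + 43/5 = 46/5)
(Z(115) + 1/17467) + 19121 = (46/5 + 1/17467) + 19121 = 803487/87335 + 19121 = 1670736022/87335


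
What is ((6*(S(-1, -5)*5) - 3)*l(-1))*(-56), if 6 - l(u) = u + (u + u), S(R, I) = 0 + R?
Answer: 16632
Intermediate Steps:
S(R, I) = R
l(u) = 6 - 3*u (l(u) = 6 - (u + (u + u)) = 6 - (u + 2*u) = 6 - 3*u)
((6*(S(-1, -5)*5) - 3)*l(-1))*(-56) = ((6*(-1*5) - 3)*(6 - 3*(-1)))*(-56) = ((6*(-5) - 3)*(6 + 3))*(-56) = ((-30 - 3)*9)*(-56) = -33*9*(-56) = -297*(-56) = 16632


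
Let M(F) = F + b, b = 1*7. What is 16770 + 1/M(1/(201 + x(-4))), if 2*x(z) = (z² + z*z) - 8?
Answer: 25021053/1492 ≈ 16770.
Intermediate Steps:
b = 7
x(z) = -4 + z² (x(z) = ((z² + z*z) - 8)/2 = ((z² + z²) - 8)/2 = (2*z² - 8)/2 = (-8 + 2*z²)/2 = -4 + z²)
M(F) = 7 + F (M(F) = F + 7 = 7 + F)
16770 + 1/M(1/(201 + x(-4))) = 16770 + 1/(7 + 1/(201 + (-4 + (-4)²))) = 16770 + 1/(7 + 1/(201 + (-4 + 16))) = 16770 + 1/(7 + 1/(201 + 12)) = 16770 + 1/(7 + 1/213) = 16770 + 1/(1492/213) = 16770 + 213/1492 = 25021053/1492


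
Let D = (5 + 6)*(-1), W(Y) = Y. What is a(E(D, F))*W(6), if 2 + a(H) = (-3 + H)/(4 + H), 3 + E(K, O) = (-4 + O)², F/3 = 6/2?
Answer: -99/13 ≈ -7.6154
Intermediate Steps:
F = 9 (F = 3*(6/2) = 3*(6*(½)) = 3*3 = 9)
D = -11 (D = 11*(-1) = -11)
E(K, O) = -3 + (-4 + O)²
a(H) = -2 + (-3 + H)/(4 + H)
a(E(D, F))*W(6) = ((-11 - (-3 + (-4 + 9)²))/(4 + (-3 + (-4 + 9)²)))*6 = ((-11 - (-3 + 5²))/(4 + (-3 + 5²)))*6 = ((-11 - (-3 + 25))/(4 + (-3 + 25)))*6 = ((-11 - 1*22)/(4 + 22))*6 = ((-11 - 22)/26)*6 = ((1/26)*(-33))*6 = -33/26*6 = -99/13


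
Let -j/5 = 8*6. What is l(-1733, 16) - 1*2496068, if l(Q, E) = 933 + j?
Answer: -2495375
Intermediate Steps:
j = -240 (j = -40*6 = -5*48 = -240)
l(Q, E) = 693 (l(Q, E) = 933 - 240 = 693)
l(-1733, 16) - 1*2496068 = 693 - 1*2496068 = 693 - 2496068 = -2495375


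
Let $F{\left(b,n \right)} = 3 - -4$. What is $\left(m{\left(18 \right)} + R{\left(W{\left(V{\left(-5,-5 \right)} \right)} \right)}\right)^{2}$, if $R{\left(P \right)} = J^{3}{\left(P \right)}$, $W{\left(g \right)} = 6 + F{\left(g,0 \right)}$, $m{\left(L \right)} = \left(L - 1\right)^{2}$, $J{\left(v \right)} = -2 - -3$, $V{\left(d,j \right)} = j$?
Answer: $84100$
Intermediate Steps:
$J{\left(v \right)} = 1$ ($J{\left(v \right)} = -2 + 3 = 1$)
$F{\left(b,n \right)} = 7$ ($F{\left(b,n \right)} = 3 + 4 = 7$)
$m{\left(L \right)} = \left(-1 + L\right)^{2}$
$W{\left(g \right)} = 13$ ($W{\left(g \right)} = 6 + 7 = 13$)
$R{\left(P \right)} = 1$ ($R{\left(P \right)} = 1^{3} = 1$)
$\left(m{\left(18 \right)} + R{\left(W{\left(V{\left(-5,-5 \right)} \right)} \right)}\right)^{2} = \left(\left(-1 + 18\right)^{2} + 1\right)^{2} = \left(17^{2} + 1\right)^{2} = \left(289 + 1\right)^{2} = 290^{2} = 84100$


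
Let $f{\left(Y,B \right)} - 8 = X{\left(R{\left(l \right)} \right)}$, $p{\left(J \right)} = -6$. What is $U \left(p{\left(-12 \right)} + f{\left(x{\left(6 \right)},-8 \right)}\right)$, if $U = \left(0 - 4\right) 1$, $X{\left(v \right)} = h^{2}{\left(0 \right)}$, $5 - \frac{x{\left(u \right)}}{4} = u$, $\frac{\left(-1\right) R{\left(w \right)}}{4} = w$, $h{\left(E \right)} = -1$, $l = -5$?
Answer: $-12$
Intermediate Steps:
$R{\left(w \right)} = - 4 w$
$x{\left(u \right)} = 20 - 4 u$
$X{\left(v \right)} = 1$ ($X{\left(v \right)} = \left(-1\right)^{2} = 1$)
$f{\left(Y,B \right)} = 9$ ($f{\left(Y,B \right)} = 8 + 1 = 9$)
$U = -4$ ($U = \left(-4\right) 1 = -4$)
$U \left(p{\left(-12 \right)} + f{\left(x{\left(6 \right)},-8 \right)}\right) = - 4 \left(-6 + 9\right) = \left(-4\right) 3 = -12$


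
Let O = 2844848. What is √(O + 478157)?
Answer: 19*√9205 ≈ 1822.9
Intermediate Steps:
√(O + 478157) = √(2844848 + 478157) = √3323005 = 19*√9205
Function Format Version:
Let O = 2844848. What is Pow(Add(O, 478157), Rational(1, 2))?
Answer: Mul(19, Pow(9205, Rational(1, 2))) ≈ 1822.9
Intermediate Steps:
Pow(Add(O, 478157), Rational(1, 2)) = Pow(Add(2844848, 478157), Rational(1, 2)) = Pow(3323005, Rational(1, 2)) = Mul(19, Pow(9205, Rational(1, 2)))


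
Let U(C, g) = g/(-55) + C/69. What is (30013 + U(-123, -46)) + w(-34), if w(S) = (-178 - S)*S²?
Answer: -172611712/1265 ≈ -1.3645e+5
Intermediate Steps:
U(C, g) = -g/55 + C/69 (U(C, g) = g*(-1/55) + C*(1/69) = -g/55 + C/69)
w(S) = S²*(-178 - S)
(30013 + U(-123, -46)) + w(-34) = (30013 + (-1/55*(-46) + (1/69)*(-123))) + (-34)²*(-178 - 1*(-34)) = (30013 + (46/55 - 41/23)) + 1156*(-178 + 34) = (30013 - 1197/1265) + 1156*(-144) = 37965248/1265 - 166464 = -172611712/1265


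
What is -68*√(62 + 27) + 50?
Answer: 50 - 68*√89 ≈ -591.51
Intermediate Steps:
-68*√(62 + 27) + 50 = -68*√89 + 50 = 50 - 68*√89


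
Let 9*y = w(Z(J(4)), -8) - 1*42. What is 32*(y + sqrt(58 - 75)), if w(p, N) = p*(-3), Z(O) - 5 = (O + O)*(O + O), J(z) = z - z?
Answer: -608/3 + 32*I*sqrt(17) ≈ -202.67 + 131.94*I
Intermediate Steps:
J(z) = 0
Z(O) = 5 + 4*O**2 (Z(O) = 5 + (O + O)*(O + O) = 5 + (2*O)*(2*O) = 5 + 4*O**2)
w(p, N) = -3*p
y = -19/3 (y = (-3*(5 + 4*0**2) - 1*42)/9 = (-3*(5 + 4*0) - 42)/9 = (-3*(5 + 0) - 42)/9 = (-3*5 - 42)/9 = (-15 - 42)/9 = (1/9)*(-57) = -19/3 ≈ -6.3333)
32*(y + sqrt(58 - 75)) = 32*(-19/3 + sqrt(58 - 75)) = 32*(-19/3 + sqrt(-17)) = 32*(-19/3 + I*sqrt(17)) = -608/3 + 32*I*sqrt(17)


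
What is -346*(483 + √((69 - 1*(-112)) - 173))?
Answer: -167118 - 692*√2 ≈ -1.6810e+5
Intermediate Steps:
-346*(483 + √((69 - 1*(-112)) - 173)) = -346*(483 + √((69 + 112) - 173)) = -346*(483 + √(181 - 173)) = -346*(483 + √8) = -346*(483 + 2*√2) = -167118 - 692*√2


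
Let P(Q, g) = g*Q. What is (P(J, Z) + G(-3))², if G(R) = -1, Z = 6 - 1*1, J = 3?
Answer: 196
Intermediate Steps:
Z = 5 (Z = 6 - 1 = 5)
P(Q, g) = Q*g
(P(J, Z) + G(-3))² = (3*5 - 1)² = (15 - 1)² = 14² = 196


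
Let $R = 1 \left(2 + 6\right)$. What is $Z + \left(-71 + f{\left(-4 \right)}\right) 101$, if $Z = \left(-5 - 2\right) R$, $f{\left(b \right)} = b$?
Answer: $-7631$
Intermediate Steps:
$R = 8$ ($R = 1 \cdot 8 = 8$)
$Z = -56$ ($Z = \left(-5 - 2\right) 8 = \left(-7\right) 8 = -56$)
$Z + \left(-71 + f{\left(-4 \right)}\right) 101 = -56 + \left(-71 - 4\right) 101 = -56 - 7575 = -7631$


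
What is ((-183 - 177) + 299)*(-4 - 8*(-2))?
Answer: -732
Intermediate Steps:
((-183 - 177) + 299)*(-4 - 8*(-2)) = (-360 + 299)*(-4 + 16) = -61*12 = -732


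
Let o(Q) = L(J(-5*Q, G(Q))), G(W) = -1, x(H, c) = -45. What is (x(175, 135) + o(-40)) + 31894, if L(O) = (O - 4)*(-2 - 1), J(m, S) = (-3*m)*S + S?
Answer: 30064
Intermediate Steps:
J(m, S) = S - 3*S*m (J(m, S) = -3*S*m + S = S - 3*S*m)
L(O) = 12 - 3*O (L(O) = (-4 + O)*(-3) = 12 - 3*O)
o(Q) = 15 + 45*Q (o(Q) = 12 - (-3)*(1 - (-15)*Q) = 12 - (-3)*(1 + 15*Q) = 12 - 3*(-1 - 15*Q) = 12 + (3 + 45*Q) = 15 + 45*Q)
(x(175, 135) + o(-40)) + 31894 = (-45 + (15 + 45*(-40))) + 31894 = (-45 + (15 - 1800)) + 31894 = (-45 - 1785) + 31894 = -1830 + 31894 = 30064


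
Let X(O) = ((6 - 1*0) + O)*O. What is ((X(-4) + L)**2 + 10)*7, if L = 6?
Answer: 98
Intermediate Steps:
X(O) = O*(6 + O) (X(O) = ((6 + 0) + O)*O = (6 + O)*O = O*(6 + O))
((X(-4) + L)**2 + 10)*7 = ((-4*(6 - 4) + 6)**2 + 10)*7 = ((-4*2 + 6)**2 + 10)*7 = ((-8 + 6)**2 + 10)*7 = ((-2)**2 + 10)*7 = (4 + 10)*7 = 14*7 = 98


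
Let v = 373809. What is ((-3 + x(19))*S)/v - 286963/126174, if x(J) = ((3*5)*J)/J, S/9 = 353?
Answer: -34153031497/15721658922 ≈ -2.1724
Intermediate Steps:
S = 3177 (S = 9*353 = 3177)
x(J) = 15 (x(J) = (15*J)/J = 15)
((-3 + x(19))*S)/v - 286963/126174 = ((-3 + 15)*3177)/373809 - 286963/126174 = (12*3177)*(1/373809) - 286963*1/126174 = 38124*(1/373809) - 286963/126174 = 12708/124603 - 286963/126174 = -34153031497/15721658922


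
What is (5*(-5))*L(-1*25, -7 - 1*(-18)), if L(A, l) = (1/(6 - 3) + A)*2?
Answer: 3700/3 ≈ 1233.3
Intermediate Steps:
L(A, l) = ⅔ + 2*A (L(A, l) = (1/3 + A)*2 = (⅓ + A)*2 = ⅔ + 2*A)
(5*(-5))*L(-1*25, -7 - 1*(-18)) = (5*(-5))*(⅔ + 2*(-1*25)) = -25*(⅔ + 2*(-25)) = -25*(⅔ - 50) = -25*(-148/3) = 3700/3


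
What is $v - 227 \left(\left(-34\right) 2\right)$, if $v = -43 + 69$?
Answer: $15462$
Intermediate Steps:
$v = 26$
$v - 227 \left(\left(-34\right) 2\right) = 26 - 227 \left(\left(-34\right) 2\right) = 26 - -15436 = 26 + 15436 = 15462$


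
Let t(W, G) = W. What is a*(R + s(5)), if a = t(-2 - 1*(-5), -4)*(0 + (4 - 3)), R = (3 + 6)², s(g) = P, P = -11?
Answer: 210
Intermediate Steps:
s(g) = -11
R = 81 (R = 9² = 81)
a = 3 (a = (-2 - 1*(-5))*(0 + (4 - 3)) = (-2 + 5)*(0 + 1) = 3*1 = 3)
a*(R + s(5)) = 3*(81 - 11) = 3*70 = 210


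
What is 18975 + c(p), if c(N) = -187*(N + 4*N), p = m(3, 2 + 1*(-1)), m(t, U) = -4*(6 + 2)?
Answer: 48895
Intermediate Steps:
m(t, U) = -32 (m(t, U) = -4*8 = -32)
p = -32
c(N) = -935*N
18975 + c(p) = 18975 - 935*(-32) = 18975 + 29920 = 48895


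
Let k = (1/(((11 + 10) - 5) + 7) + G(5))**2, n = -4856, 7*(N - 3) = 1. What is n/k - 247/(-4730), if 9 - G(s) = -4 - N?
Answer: -148424725797/8030636570 ≈ -18.482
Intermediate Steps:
N = 22/7 (N = 3 + (1/7)*1 = 3 + 1/7 = 22/7 ≈ 3.1429)
G(s) = 113/7 (G(s) = 9 - (-4 - 1*22/7) = 9 - (-4 - 22/7) = 9 - 1*(-50/7) = 9 + 50/7 = 113/7)
k = 6791236/25921 (k = (1/(((11 + 10) - 5) + 7) + 113/7)**2 = (1/((21 - 5) + 7) + 113/7)**2 = (1/(16 + 7) + 113/7)**2 = (1/23 + 113/7)**2 = (2606/161)**2 = 6791236/25921 ≈ 262.00)
n/k - 247/(-4730) = -4856/6791236/25921 - 247/(-4730) = -4856*25921/6791236 - 247*(-1/4730) = -31468094/1697809 + 247/4730 = -148424725797/8030636570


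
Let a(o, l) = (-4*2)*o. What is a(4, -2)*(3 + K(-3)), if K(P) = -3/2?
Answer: -48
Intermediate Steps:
K(P) = -3/2 (K(P) = -3*½ = -3/2)
a(o, l) = -8*o
a(4, -2)*(3 + K(-3)) = (-8*4)*(3 - 3/2) = -32*3/2 = -48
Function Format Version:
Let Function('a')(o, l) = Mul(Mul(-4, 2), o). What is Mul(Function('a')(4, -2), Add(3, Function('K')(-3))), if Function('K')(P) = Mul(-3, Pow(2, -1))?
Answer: -48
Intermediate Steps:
Function('K')(P) = Rational(-3, 2) (Function('K')(P) = Mul(-3, Rational(1, 2)) = Rational(-3, 2))
Function('a')(o, l) = Mul(-8, o)
Mul(Function('a')(4, -2), Add(3, Function('K')(-3))) = Mul(Mul(-8, 4), Add(3, Rational(-3, 2))) = Mul(-32, Rational(3, 2)) = -48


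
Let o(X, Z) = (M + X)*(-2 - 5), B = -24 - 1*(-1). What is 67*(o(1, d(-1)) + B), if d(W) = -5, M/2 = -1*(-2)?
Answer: -3886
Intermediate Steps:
M = 4 (M = 2*(-1*(-2)) = 2*2 = 4)
B = -23 (B = -24 + 1 = -23)
o(X, Z) = -28 - 7*X (o(X, Z) = (4 + X)*(-2 - 5) = (4 + X)*(-7) = -28 - 7*X)
67*(o(1, d(-1)) + B) = 67*((-28 - 7*1) - 23) = 67*((-28 - 7) - 23) = 67*(-35 - 23) = 67*(-58) = -3886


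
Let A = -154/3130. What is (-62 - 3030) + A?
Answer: -4839057/1565 ≈ -3092.1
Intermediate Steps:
A = -77/1565 (A = -154*1/3130 = -77/1565 ≈ -0.049201)
(-62 - 3030) + A = (-62 - 3030) - 77/1565 = -3092 - 77/1565 = -4839057/1565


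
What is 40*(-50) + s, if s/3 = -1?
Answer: -2003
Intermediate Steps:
s = -3 (s = 3*(-1) = -3)
40*(-50) + s = 40*(-50) - 3 = -2000 - 3 = -2003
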